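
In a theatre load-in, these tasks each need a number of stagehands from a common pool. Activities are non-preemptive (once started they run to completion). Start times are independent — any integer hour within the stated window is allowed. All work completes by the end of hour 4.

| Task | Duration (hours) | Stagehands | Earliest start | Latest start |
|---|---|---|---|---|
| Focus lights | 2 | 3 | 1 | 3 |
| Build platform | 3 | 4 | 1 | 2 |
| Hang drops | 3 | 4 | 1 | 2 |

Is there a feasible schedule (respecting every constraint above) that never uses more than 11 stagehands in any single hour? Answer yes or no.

yes

Schedule Focus lights@1, Build platform@1, Hang drops@1: h1:11  h2:11  h3:8  h4:0 — peak 11 ≤ 11.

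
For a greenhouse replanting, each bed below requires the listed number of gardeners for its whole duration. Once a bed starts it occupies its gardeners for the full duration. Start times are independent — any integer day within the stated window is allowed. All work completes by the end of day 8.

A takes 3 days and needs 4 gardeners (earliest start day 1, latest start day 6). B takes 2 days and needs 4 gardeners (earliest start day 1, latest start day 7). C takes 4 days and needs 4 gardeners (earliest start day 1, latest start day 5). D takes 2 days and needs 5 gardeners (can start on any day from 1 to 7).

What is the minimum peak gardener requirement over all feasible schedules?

8

Early-start (A@1, B@1, C@1, D@1) gives peak 17: d1:17  d2:17  d3:8  d4:4  d5:0  d6:0  d7:0  d8:0.
Shift C→3, D→7.
Schedule A@1, B@1, C@3, D@7: d1:8  d2:8  d3:8  d4:4  d5:4  d6:4  d7:5  d8:5 — peak 8.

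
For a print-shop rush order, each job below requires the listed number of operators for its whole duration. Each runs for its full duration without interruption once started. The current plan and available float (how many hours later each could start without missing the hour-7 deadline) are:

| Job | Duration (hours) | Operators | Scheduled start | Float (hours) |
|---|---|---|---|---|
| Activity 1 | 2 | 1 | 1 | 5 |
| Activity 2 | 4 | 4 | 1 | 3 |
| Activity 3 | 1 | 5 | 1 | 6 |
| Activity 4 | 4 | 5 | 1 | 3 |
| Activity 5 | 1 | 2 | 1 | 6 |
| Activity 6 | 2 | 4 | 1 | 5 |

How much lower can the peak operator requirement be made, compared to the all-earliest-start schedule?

Early-start peak: h1:21  h2:14  h3:9  h4:9  h5:0  h6:0  h7:0 ⇒ 21.
Leveled (Activity 1@1, Activity 2@1, Activity 3@3, Activity 4@4, Activity 5@1, Activity 6@5): h1:7  h2:5  h3:9  h4:9  h5:9  h6:9  h7:5 ⇒ 9.
Reduction 21 − 9 = 12.

12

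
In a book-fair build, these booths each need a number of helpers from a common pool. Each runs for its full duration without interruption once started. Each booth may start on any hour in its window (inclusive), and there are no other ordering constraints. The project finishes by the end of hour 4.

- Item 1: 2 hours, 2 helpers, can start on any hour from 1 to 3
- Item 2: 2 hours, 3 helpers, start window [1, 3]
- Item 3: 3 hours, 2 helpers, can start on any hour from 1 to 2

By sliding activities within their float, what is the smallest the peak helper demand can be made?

Early-start (Item 1@1, Item 2@1, Item 3@1) gives peak 7: h1:7  h2:7  h3:2  h4:0.
Shift Item 2→3.
Schedule Item 1@1, Item 2@3, Item 3@1: h1:4  h2:4  h3:5  h4:3 — peak 5.
No arrangement of the 18 feasible schedules does better.

5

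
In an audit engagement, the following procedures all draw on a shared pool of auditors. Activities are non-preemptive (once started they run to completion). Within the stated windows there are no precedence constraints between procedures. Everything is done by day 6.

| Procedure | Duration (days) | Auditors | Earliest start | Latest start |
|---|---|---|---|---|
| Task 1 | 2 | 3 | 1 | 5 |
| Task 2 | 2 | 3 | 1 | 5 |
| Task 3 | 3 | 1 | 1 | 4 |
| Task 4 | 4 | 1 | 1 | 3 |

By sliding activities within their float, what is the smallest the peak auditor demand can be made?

Early-start (Task 1@1, Task 2@1, Task 3@1, Task 4@1) gives peak 8: d1:8  d2:8  d3:2  d4:1  d5:0  d6:0.
Shift Task 2→4, Task 4→3.
Schedule Task 1@1, Task 2@4, Task 3@1, Task 4@3: d1:4  d2:4  d3:2  d4:4  d5:4  d6:1 — peak 4.
Total auditor-days = 19 over 6 days ⇒ peak ≥ ⌈19/6⌉ = 4, so 4 is optimal.

4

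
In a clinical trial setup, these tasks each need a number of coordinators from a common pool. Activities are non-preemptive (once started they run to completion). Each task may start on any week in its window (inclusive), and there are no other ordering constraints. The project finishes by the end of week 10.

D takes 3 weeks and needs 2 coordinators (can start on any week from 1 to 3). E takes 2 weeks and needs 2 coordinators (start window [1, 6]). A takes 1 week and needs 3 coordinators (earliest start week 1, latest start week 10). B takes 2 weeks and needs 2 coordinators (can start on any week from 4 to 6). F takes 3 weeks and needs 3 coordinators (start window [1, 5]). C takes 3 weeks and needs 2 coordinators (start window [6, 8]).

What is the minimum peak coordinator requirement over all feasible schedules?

5

Early-start (D@1, E@1, A@1, B@4, F@1, C@6) gives peak 10: w1:10  w2:7  w3:5  w4:2  w5:2  w6:2  w7:2  w8:2  w9:0  w10:0.
Shift A→3, F→4.
Schedule D@1, E@1, A@3, B@4, F@4, C@6: w1:4  w2:4  w3:5  w4:5  w5:5  w6:5  w7:2  w8:2  w9:0  w10:0 — peak 5.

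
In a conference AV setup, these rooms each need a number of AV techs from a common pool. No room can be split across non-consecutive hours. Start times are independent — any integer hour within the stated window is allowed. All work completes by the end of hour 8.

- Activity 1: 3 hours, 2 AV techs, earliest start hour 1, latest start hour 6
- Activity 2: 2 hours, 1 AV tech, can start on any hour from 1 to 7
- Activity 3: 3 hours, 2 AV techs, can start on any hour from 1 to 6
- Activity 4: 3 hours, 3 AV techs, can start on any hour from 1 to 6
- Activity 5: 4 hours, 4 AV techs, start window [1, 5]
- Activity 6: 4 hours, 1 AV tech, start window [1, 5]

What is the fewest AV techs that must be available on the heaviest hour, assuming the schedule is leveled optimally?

6

Early-start (Activity 1@1, Activity 2@1, Activity 3@1, Activity 4@1, Activity 5@1, Activity 6@1) gives peak 13: h1:13  h2:13  h3:12  h4:5  h5:0  h6:0  h7:0  h8:0.
Shift Activity 2→4, Activity 3→5, Activity 4→6, Activity 6→4.
Schedule Activity 1@1, Activity 2@4, Activity 3@5, Activity 4@6, Activity 5@1, Activity 6@4: h1:6  h2:6  h3:6  h4:6  h5:4  h6:6  h7:6  h8:3 — peak 6.
Total AV tech-hours = 43 over 8 hours ⇒ peak ≥ ⌈43/8⌉ = 6, so 6 is optimal.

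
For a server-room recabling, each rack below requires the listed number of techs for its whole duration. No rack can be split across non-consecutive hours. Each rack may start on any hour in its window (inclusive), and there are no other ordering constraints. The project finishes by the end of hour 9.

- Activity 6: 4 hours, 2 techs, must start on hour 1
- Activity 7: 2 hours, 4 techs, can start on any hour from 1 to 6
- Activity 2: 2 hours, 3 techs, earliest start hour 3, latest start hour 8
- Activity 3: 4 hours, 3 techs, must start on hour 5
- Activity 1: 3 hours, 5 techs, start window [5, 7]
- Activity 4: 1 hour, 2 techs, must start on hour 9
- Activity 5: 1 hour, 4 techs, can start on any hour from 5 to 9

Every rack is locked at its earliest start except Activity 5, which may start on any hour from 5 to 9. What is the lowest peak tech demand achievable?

8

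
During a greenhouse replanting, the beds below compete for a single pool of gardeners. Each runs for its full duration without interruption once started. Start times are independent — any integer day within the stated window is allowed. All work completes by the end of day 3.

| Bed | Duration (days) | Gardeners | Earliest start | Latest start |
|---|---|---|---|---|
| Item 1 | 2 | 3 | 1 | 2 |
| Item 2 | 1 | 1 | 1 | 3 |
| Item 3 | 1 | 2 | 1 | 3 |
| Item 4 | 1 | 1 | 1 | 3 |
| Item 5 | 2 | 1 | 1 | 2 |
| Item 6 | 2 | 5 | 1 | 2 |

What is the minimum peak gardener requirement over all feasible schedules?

Early-start (Item 1@1, Item 2@1, Item 3@1, Item 4@1, Item 5@1, Item 6@1) gives peak 13: d1:13  d2:9  d3:0.
Shift Item 6→2.
Schedule Item 1@1, Item 2@1, Item 3@1, Item 4@1, Item 5@1, Item 6@2: d1:8  d2:9  d3:5 — peak 9.

9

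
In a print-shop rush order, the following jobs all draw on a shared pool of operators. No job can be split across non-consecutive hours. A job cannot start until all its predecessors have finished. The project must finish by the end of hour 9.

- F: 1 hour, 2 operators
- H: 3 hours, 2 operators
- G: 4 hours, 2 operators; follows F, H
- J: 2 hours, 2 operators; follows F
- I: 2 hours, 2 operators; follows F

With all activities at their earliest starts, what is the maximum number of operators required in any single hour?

6

Early-start schedule: F@1, H@1, G@4, J@2, I@2.
Load per hour: hour 1: 4, hour 2: 6, hour 3: 6, hour 4: 2, hour 5: 2, hour 6: 2, hour 7: 2, hour 8: 0, hour 9: 0.
Peak is 6.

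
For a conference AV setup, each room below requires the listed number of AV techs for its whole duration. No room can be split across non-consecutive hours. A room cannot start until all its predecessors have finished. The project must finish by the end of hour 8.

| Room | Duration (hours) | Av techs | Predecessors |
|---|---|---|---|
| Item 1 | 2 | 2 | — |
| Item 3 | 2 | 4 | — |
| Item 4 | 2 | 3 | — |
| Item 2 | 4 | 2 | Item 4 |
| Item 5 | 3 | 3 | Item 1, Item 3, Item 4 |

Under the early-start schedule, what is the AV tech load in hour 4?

5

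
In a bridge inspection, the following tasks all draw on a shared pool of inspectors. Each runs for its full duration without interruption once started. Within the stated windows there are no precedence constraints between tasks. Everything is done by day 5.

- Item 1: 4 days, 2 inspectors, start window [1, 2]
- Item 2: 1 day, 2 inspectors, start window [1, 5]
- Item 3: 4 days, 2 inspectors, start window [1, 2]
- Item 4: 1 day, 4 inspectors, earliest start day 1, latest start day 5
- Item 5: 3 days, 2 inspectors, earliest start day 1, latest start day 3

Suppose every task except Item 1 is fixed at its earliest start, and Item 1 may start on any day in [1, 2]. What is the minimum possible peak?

Item 1@1: d1:12  d2:6  d3:6  d4:4  d5:0 → peak 12
Item 1@2: d1:10  d2:6  d3:6  d4:4  d5:2 → peak 10
Best is Item 1@2, peak 10.

10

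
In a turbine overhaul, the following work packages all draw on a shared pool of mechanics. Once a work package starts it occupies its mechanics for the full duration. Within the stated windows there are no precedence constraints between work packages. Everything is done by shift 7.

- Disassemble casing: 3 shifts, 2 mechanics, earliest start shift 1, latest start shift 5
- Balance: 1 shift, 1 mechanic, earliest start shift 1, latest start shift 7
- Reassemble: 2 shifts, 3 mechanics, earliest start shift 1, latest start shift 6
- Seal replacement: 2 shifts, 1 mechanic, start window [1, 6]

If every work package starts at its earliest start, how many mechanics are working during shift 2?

6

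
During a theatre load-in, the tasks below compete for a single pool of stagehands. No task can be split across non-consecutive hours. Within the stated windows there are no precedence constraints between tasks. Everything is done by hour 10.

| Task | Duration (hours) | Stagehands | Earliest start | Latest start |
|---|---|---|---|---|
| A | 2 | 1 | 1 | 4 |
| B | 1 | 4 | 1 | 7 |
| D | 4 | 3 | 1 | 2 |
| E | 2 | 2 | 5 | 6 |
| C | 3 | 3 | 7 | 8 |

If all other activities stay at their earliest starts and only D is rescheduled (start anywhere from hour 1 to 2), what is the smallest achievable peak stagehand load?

D@1: h1:8  h2:4  h3:3  h4:3  h5:2  h6:2  h7:3  h8:3  h9:3  h10:0 → peak 8
D@2: h1:5  h2:4  h3:3  h4:3  h5:5  h6:2  h7:3  h8:3  h9:3  h10:0 → peak 5
Best is D@2, peak 5.

5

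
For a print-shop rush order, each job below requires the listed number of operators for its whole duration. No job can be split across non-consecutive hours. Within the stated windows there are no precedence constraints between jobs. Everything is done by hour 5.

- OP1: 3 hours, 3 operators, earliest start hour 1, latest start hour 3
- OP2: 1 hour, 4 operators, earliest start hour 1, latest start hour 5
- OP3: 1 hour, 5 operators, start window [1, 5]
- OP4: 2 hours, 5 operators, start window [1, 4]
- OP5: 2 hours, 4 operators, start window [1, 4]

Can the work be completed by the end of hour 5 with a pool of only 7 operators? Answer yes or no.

no

Total operator-hours = 36; over 5 hours the average is 36/5 > 7, so some hour must exceed 7.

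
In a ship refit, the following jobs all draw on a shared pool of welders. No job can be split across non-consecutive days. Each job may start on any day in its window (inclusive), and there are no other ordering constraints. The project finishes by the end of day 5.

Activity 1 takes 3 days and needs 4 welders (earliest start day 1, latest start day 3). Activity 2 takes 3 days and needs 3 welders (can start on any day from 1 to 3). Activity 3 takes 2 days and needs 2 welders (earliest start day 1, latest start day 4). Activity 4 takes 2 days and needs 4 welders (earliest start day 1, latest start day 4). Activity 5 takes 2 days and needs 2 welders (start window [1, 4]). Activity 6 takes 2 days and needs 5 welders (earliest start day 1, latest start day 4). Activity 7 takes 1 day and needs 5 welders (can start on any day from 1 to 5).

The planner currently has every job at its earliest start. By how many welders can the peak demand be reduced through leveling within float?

14

Early-start peak: d1:25  d2:20  d3:7  d4:0  d5:0 ⇒ 25.
Leveled (Activity 1@1, Activity 2@1, Activity 3@1, Activity 4@3, Activity 5@1, Activity 6@4, Activity 7@5): d1:11  d2:11  d3:11  d4:9  d5:10 ⇒ 11.
Reduction 25 − 11 = 14.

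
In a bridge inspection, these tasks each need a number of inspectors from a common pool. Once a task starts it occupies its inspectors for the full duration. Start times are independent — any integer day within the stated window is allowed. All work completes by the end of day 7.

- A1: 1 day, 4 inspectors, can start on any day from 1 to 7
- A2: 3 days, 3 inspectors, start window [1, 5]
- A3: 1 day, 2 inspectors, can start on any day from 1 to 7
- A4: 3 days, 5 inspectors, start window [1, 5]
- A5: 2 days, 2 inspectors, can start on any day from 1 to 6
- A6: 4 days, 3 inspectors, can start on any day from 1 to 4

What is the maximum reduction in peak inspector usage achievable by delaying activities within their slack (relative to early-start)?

12

Early-start peak: d1:19  d2:13  d3:11  d4:3  d5:0  d6:0  d7:0 ⇒ 19.
Leveled (A1@1, A2@2, A3@5, A4@5, A5@6, A6@1): d1:7  d2:6  d3:6  d4:6  d5:7  d6:7  d7:7 ⇒ 7.
Reduction 19 − 7 = 12.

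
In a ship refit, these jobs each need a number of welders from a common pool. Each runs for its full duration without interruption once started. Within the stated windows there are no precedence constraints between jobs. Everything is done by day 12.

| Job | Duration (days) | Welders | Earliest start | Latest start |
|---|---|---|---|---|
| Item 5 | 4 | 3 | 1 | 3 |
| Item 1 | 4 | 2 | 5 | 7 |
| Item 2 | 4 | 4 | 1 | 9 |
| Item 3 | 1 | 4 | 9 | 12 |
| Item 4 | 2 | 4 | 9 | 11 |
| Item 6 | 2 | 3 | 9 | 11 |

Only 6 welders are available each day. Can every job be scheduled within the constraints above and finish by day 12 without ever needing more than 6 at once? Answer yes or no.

no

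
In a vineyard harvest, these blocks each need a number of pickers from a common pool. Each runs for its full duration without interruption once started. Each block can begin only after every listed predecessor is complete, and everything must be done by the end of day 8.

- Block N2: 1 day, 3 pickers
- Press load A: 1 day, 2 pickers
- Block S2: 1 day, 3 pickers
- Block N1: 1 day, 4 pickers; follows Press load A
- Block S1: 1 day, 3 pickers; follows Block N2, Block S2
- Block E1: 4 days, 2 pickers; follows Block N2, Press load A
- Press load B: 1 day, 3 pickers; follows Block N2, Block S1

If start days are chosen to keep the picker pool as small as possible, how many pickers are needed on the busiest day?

5

Early-start (Block N2@1, Press load A@1, Block S2@1, Block N1@2, Block S1@2, Block E1@2, Press load B@3) gives peak 9: d1:8  d2:9  d3:5  d4:2  d5:2  d6:0  d7:0  d8:0.
Shift Block S2→2, Block N1→3, Block S1→4, Block E1→4, Press load B→5.
Schedule Block N2@1, Press load A@1, Block S2@2, Block N1@3, Block S1@4, Block E1@4, Press load B@5: d1:5  d2:3  d3:4  d4:5  d5:5  d6:2  d7:2  d8:0 — peak 5.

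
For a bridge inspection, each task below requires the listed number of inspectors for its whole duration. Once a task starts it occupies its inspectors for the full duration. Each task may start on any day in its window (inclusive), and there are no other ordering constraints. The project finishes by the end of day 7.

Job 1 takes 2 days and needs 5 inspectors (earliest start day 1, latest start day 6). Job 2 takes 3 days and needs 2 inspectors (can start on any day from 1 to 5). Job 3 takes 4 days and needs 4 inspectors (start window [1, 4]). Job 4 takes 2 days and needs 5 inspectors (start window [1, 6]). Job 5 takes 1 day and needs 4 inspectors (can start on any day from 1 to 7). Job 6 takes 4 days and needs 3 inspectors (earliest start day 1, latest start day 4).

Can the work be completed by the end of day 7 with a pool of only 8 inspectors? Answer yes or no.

Total inspector-days = 58; over 7 days the average is 58/7 > 8, so some day must exceed 8.

no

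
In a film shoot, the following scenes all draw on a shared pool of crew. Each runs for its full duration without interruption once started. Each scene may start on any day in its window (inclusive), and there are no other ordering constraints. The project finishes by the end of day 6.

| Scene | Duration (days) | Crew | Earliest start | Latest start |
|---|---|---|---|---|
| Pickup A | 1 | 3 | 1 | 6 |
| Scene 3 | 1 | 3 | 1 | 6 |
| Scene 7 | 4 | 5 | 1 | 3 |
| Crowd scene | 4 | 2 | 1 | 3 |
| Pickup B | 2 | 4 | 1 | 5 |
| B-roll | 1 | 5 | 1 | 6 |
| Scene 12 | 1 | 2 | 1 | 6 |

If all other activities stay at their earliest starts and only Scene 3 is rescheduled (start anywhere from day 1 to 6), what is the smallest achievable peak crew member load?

Scene 3@1: d1:24  d2:11  d3:7  d4:7  d5:0  d6:0 → peak 24
Scene 3@2: d1:21  d2:14  d3:7  d4:7  d5:0  d6:0 → peak 21
Scene 3@3: d1:21  d2:11  d3:10  d4:7  d5:0  d6:0 → peak 21
Scene 3@4: d1:21  d2:11  d3:7  d4:10  d5:0  d6:0 → peak 21
Scene 3@5: d1:21  d2:11  d3:7  d4:7  d5:3  d6:0 → peak 21
Scene 3@6: d1:21  d2:11  d3:7  d4:7  d5:0  d6:3 → peak 21
Best is Scene 3@2, peak 21.

21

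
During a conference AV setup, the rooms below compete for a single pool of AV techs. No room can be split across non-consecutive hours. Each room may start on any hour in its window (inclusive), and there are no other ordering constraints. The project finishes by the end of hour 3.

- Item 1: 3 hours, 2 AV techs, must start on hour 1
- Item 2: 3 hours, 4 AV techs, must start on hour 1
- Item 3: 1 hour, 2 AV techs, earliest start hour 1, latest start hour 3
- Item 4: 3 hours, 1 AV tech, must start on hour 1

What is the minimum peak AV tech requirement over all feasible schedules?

9

Schedule Item 1@1, Item 2@1, Item 3@1, Item 4@1: h1:9  h2:7  h3:7 — peak 9.
No arrangement of the 3 feasible schedules does better.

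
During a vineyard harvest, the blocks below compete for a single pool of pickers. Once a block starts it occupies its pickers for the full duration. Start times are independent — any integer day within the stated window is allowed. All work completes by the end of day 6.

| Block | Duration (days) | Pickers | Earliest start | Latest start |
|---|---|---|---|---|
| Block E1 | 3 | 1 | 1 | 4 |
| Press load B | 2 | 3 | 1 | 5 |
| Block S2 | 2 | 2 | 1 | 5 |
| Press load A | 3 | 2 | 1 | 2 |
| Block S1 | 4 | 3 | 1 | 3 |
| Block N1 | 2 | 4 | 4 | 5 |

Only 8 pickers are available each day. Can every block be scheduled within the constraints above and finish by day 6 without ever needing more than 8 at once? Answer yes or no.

Schedule Block E1@1, Press load B@1, Block S2@1, Press load A@1, Block S1@3, Block N1@4: d1:8  d2:8  d3:6  d4:7  d5:7  d6:3 — peak 8 ≤ 8.

yes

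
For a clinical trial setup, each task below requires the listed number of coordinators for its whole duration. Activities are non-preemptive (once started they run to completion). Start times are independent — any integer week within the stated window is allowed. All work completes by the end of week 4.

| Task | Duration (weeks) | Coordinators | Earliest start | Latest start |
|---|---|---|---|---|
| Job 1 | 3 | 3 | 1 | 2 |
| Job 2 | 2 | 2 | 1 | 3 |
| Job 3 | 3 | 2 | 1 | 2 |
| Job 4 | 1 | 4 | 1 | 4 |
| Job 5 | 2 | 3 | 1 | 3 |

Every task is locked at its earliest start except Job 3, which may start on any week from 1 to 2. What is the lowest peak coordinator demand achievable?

12

Job 3@1: w1:14  w2:10  w3:5  w4:0 → peak 14
Job 3@2: w1:12  w2:10  w3:5  w4:2 → peak 12
Best is Job 3@2, peak 12.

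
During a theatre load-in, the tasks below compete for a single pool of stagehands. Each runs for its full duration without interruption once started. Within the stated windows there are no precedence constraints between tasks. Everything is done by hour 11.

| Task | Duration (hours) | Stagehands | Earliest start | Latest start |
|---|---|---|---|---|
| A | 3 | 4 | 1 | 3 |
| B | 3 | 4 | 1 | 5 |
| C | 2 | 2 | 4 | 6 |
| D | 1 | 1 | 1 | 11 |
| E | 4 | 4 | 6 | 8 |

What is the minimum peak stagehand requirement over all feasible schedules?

Early-start (A@1, B@1, C@4, D@1, E@6) gives peak 9: h1:9  h2:8  h3:8  h4:2  h5:2  h6:4  h7:4  h8:4  h9:4  h10:0  h11:0.
Shift B→4, E→7.
Schedule A@1, B@4, C@4, D@1, E@7: h1:5  h2:4  h3:4  h4:6  h5:6  h6:4  h7:4  h8:4  h9:4  h10:4  h11:0 — peak 6.

6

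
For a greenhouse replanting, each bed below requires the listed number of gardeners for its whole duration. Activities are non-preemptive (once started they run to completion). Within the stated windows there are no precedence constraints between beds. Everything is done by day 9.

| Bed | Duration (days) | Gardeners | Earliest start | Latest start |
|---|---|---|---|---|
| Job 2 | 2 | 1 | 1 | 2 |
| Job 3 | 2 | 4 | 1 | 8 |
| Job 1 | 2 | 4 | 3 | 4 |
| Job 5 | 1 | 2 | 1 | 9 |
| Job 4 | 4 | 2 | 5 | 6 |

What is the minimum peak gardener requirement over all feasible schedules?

5

Early-start (Job 2@1, Job 3@1, Job 1@3, Job 5@1, Job 4@5) gives peak 7: d1:7  d2:5  d3:4  d4:4  d5:2  d6:2  d7:2  d8:2  d9:0.
Shift Job 5→5.
Schedule Job 2@1, Job 3@1, Job 1@3, Job 5@5, Job 4@5: d1:5  d2:5  d3:4  d4:4  d5:4  d6:2  d7:2  d8:2  d9:0 — peak 5.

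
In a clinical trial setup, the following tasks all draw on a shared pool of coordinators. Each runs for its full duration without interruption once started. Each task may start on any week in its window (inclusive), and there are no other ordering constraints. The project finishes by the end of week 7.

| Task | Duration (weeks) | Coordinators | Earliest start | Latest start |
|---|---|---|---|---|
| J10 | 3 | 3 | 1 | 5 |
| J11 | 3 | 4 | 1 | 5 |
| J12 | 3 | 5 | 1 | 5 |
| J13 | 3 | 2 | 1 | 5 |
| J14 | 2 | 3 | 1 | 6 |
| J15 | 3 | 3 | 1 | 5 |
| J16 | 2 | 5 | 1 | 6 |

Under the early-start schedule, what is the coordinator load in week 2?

At early start, week 2 has: J10, J11, J12, J13, J14, J15, J16.
Demand: 3 + 4 + 5 + 2 + 3 + 3 + 5 = 25.

25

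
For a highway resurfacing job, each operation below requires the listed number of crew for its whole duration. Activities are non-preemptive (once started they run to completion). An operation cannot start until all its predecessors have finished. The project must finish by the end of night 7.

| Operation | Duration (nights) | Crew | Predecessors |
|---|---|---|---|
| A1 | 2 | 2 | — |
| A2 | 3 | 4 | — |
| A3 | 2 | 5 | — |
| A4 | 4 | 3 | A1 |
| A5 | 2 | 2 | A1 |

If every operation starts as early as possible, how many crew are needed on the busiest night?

Early-start schedule: A1@1, A2@1, A3@1, A4@3, A5@3.
Load per night: night 1: 11, night 2: 11, night 3: 9, night 4: 5, night 5: 3, night 6: 3, night 7: 0.
Peak is 11.

11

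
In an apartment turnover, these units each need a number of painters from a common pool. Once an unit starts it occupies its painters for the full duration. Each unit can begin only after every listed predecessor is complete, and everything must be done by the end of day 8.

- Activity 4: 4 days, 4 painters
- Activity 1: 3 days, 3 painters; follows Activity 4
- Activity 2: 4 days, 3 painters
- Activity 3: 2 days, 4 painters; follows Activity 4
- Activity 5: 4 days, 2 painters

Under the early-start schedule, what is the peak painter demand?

9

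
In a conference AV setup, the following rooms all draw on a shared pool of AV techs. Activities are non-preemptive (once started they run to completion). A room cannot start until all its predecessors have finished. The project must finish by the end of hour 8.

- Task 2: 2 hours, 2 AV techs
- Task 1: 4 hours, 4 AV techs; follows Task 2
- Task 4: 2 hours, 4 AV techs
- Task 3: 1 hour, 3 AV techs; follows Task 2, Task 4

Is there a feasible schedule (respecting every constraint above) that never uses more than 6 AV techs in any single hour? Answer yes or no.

Schedule Task 2@1, Task 1@3, Task 4@1, Task 3@7: h1:6  h2:6  h3:4  h4:4  h5:4  h6:4  h7:3  h8:0 — peak 6 ≤ 6.

yes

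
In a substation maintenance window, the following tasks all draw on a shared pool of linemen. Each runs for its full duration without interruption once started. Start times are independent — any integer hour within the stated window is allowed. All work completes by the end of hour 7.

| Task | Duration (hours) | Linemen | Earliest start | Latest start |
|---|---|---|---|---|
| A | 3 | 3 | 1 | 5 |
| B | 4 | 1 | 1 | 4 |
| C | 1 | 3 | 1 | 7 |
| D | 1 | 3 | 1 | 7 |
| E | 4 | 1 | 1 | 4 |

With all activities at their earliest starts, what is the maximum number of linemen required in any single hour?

11

Early-start schedule: A@1, B@1, C@1, D@1, E@1.
Load per hour: hour 1: 11, hour 2: 5, hour 3: 5, hour 4: 2, hour 5: 0, hour 6: 0, hour 7: 0.
Peak is 11.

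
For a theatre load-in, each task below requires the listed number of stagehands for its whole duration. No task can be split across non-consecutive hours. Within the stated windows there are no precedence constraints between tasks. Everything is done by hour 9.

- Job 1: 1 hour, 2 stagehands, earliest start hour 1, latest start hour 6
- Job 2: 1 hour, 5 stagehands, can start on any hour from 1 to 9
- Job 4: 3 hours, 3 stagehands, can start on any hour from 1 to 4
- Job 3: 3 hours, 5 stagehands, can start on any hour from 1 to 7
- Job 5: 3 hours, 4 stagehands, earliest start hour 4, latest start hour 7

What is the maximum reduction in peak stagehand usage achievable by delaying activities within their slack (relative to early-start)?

8

Early-start peak: h1:15  h2:8  h3:8  h4:4  h5:4  h6:4  h7:0  h8:0  h9:0 ⇒ 15.
Leveled (Job 1@1, Job 2@1, Job 4@2, Job 3@7, Job 5@4): h1:7  h2:3  h3:3  h4:7  h5:4  h6:4  h7:5  h8:5  h9:5 ⇒ 7.
Reduction 15 − 7 = 8.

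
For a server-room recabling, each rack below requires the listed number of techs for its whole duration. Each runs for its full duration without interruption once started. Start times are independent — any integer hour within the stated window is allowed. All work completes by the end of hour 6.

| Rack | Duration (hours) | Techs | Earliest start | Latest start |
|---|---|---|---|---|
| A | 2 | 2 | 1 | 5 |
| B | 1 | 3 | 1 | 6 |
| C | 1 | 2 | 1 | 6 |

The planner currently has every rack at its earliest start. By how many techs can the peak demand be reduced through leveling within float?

4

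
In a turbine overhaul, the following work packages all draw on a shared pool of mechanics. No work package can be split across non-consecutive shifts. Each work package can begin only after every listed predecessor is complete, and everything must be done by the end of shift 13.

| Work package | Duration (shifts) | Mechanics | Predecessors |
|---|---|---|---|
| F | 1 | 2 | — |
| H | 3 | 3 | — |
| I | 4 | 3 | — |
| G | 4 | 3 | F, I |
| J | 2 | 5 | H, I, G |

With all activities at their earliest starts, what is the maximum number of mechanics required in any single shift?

8

Early-start schedule: F@1, H@1, I@1, G@5, J@9.
Load per shift: shift 1: 8, shift 2: 6, shift 3: 6, shift 4: 3, shift 5: 3, shift 6: 3, shift 7: 3, shift 8: 3, shift 9: 5, shift 10: 5, shift 11: 0, shift 12: 0, shift 13: 0.
Peak is 8.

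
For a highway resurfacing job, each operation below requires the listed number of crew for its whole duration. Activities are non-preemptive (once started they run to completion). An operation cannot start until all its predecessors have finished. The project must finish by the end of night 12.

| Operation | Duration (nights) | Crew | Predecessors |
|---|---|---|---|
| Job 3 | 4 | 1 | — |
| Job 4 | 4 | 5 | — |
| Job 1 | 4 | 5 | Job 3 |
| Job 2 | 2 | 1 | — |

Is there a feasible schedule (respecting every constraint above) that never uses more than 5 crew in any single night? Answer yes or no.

Schedule Job 3@1, Job 4@5, Job 1@9, Job 2@1: n1:2  n2:2  n3:1  n4:1  n5:5  n6:5  n7:5  n8:5  n9:5  n10:5  n11:5  n12:5 — peak 5 ≤ 5.

yes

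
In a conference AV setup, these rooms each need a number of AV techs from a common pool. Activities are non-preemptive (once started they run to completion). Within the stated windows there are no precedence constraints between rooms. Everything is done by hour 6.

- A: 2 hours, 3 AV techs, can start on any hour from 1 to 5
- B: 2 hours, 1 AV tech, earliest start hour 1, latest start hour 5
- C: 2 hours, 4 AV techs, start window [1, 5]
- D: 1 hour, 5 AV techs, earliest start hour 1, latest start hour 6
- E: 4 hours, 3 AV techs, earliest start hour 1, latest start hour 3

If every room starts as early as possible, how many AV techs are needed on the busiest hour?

16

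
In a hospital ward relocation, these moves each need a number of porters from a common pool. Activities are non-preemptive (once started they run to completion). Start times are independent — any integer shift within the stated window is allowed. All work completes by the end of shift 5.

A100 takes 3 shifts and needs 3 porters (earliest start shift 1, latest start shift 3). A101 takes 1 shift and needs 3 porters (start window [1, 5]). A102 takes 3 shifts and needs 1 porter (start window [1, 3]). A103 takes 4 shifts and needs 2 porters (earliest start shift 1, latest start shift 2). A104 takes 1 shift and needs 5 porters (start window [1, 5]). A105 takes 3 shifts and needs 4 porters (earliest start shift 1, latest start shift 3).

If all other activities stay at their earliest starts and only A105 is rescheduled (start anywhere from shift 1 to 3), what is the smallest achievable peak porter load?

14

A105@1: s1:18  s2:10  s3:10  s4:2  s5:0 → peak 18
A105@2: s1:14  s2:10  s3:10  s4:6  s5:0 → peak 14
A105@3: s1:14  s2:6  s3:10  s4:6  s5:4 → peak 14
Best is A105@2, peak 14.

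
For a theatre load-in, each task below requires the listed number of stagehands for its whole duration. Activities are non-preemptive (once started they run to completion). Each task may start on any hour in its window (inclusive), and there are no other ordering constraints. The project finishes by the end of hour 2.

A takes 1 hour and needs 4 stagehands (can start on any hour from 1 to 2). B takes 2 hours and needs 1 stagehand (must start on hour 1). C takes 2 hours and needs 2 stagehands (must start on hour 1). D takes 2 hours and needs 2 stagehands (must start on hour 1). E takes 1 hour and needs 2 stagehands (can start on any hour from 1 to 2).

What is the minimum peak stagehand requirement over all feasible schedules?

9

Early-start (A@1, B@1, C@1, D@1, E@1) gives peak 11: h1:11  h2:5.
Shift E→2.
Schedule A@1, B@1, C@1, D@1, E@2: h1:9  h2:7 — peak 9.
No arrangement of the 4 feasible schedules does better.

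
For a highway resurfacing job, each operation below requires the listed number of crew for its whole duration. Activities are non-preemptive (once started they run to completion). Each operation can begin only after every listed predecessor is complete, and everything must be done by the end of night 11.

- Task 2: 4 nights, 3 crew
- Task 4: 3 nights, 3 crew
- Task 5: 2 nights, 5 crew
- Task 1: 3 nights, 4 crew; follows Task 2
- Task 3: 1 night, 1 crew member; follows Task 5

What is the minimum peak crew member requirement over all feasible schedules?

6

Early-start (Task 2@1, Task 4@1, Task 5@1, Task 1@5, Task 3@3) gives peak 11: n1:11  n2:11  n3:7  n4:3  n5:4  n6:4  n7:4  n8:0  n9:0  n10:0  n11:0.
Shift Task 5→5, Task 1→7, Task 3→7.
Schedule Task 2@1, Task 4@1, Task 5@5, Task 1@7, Task 3@7: n1:6  n2:6  n3:6  n4:3  n5:5  n6:5  n7:5  n8:4  n9:4  n10:0  n11:0 — peak 6.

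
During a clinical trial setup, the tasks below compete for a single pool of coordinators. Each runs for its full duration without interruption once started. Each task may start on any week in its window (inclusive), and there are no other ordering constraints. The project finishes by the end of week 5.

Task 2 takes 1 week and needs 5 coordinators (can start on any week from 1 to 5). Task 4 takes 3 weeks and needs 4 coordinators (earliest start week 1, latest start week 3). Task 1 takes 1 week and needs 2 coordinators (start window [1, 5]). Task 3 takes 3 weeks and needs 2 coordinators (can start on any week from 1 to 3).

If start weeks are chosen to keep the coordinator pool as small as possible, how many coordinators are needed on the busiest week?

Early-start (Task 2@1, Task 4@1, Task 1@1, Task 3@1) gives peak 13: w1:13  w2:6  w3:6  w4:0  w5:0.
Shift Task 4→2, Task 1→2, Task 3→3.
Schedule Task 2@1, Task 4@2, Task 1@2, Task 3@3: w1:5  w2:6  w3:6  w4:6  w5:2 — peak 6.

6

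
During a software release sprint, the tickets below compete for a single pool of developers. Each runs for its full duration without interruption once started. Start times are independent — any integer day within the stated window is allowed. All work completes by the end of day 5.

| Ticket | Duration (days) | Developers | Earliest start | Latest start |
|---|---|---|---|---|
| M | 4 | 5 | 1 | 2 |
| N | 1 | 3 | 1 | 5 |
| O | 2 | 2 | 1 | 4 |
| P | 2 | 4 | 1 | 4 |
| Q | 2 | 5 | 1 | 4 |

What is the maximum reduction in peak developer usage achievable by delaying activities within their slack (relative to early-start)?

Early-start peak: d1:19  d2:16  d3:5  d4:5  d5:0 ⇒ 19.
Leveled (M@1, N@1, O@1, P@2, Q@4): d1:10  d2:11  d3:9  d4:10  d5:5 ⇒ 11.
Reduction 19 − 11 = 8.

8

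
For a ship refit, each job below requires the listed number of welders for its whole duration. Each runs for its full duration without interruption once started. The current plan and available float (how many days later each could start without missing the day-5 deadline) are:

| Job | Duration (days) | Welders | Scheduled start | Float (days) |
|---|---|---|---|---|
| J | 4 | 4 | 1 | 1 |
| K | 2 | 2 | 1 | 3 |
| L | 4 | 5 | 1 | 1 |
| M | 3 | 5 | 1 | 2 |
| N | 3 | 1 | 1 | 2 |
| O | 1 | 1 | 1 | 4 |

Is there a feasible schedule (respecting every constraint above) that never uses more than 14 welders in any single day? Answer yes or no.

no

The minimum achievable peak is 15; 14 < 15, so no feasible schedule stays within the cap.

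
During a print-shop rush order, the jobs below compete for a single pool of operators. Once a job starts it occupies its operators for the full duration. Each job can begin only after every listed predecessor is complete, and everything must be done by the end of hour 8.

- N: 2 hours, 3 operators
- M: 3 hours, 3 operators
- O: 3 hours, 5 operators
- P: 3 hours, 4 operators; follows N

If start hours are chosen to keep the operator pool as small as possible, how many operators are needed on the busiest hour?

7

Early-start (N@1, M@1, O@1, P@3) gives peak 12: h1:11  h2:11  h3:12  h4:4  h5:4  h6:0  h7:0  h8:0.
Shift O→6.
Schedule N@1, M@1, O@6, P@3: h1:6  h2:6  h3:7  h4:4  h5:4  h6:5  h7:5  h8:5 — peak 7.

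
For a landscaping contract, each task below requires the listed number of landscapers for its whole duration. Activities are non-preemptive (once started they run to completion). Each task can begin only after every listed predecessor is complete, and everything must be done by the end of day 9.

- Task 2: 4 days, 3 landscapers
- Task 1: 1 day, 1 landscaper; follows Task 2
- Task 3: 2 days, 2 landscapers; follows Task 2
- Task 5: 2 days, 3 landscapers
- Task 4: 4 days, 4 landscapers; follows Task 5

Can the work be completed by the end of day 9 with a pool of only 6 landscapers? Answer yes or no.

Schedule Task 2@1, Task 1@5, Task 3@5, Task 5@1, Task 4@6: d1:6  d2:6  d3:3  d4:3  d5:3  d6:6  d7:4  d8:4  d9:4 — peak 6 ≤ 6.

yes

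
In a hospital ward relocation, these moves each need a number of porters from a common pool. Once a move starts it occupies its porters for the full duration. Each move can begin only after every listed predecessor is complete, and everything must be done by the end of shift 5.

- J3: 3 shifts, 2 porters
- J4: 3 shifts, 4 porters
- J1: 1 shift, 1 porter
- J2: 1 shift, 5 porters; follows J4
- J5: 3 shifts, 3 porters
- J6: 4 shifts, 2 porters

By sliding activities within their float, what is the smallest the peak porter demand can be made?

11

Early-start (J3@1, J4@1, J1@1, J2@4, J5@1, J6@1) gives peak 12: s1:12  s2:11  s3:11  s4:7  s5:0.
Shift J6→2.
Schedule J3@1, J4@1, J1@1, J2@4, J5@1, J6@2: s1:10  s2:11  s3:11  s4:7  s5:2 — peak 11.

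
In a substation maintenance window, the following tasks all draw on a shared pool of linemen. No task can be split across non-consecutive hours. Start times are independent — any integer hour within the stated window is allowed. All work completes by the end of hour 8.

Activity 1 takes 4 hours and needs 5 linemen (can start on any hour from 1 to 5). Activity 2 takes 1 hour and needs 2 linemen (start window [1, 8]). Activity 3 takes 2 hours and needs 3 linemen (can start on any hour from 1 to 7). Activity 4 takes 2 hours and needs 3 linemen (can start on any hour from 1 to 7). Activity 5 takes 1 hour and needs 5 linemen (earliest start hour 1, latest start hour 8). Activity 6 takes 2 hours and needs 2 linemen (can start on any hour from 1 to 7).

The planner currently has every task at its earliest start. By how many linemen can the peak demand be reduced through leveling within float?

13

Early-start peak: h1:20  h2:13  h3:5  h4:5  h5:0  h6:0  h7:0  h8:0 ⇒ 20.
Leveled (Activity 1@1, Activity 2@1, Activity 3@5, Activity 4@5, Activity 5@7, Activity 6@2): h1:7  h2:7  h3:7  h4:5  h5:6  h6:6  h7:5  h8:0 ⇒ 7.
Reduction 20 − 7 = 13.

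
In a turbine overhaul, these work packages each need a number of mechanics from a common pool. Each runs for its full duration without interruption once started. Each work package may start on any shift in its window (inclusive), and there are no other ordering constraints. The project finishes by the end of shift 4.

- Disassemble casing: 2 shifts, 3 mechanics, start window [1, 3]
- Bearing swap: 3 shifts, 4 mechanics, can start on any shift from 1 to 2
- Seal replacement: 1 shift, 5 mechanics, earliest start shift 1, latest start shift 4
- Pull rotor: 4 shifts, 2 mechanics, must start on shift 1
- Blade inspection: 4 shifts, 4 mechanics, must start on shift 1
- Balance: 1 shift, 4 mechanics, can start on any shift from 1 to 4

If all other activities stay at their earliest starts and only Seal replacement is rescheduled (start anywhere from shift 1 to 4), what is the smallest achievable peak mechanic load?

Seal replacement@1: s1:22  s2:13  s3:10  s4:6 → peak 22
Seal replacement@2: s1:17  s2:18  s3:10  s4:6 → peak 18
Seal replacement@3: s1:17  s2:13  s3:15  s4:6 → peak 17
Seal replacement@4: s1:17  s2:13  s3:10  s4:11 → peak 17
Best is Seal replacement@3, peak 17.

17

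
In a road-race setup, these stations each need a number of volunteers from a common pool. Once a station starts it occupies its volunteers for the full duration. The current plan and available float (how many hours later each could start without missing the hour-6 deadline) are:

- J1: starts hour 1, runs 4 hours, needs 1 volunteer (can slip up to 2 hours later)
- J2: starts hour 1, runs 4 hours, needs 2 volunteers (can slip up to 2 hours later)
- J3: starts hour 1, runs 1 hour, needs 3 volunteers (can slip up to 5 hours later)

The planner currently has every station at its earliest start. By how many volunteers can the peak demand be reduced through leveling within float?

Early-start peak: h1:6  h2:3  h3:3  h4:3  h5:0  h6:0 ⇒ 6.
Leveled (J1@1, J2@1, J3@5): h1:3  h2:3  h3:3  h4:3  h5:3  h6:0 ⇒ 3.
Reduction 6 − 3 = 3.

3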